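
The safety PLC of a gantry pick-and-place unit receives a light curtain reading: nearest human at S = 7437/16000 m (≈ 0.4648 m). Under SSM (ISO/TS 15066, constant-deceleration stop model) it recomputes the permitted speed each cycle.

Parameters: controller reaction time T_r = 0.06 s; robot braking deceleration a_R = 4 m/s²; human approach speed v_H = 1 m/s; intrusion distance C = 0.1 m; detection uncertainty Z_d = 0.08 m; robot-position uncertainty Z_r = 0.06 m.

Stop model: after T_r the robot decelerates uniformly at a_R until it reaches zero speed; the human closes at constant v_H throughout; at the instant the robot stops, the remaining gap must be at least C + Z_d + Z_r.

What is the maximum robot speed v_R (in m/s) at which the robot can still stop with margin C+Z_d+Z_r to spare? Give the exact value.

quadratic (1/8)·v² + (31/100)·v + (-2637/16000) = 0
  disc = (31/100)² − 4·(1/8)·(-2637/16000) = 28561/160000 ; √disc = 169/400
  v_R = (−(31/100) + 169/400) / (2·(1/8)) = 9/20 m/s
check:
T_s = v_R/a_R = (9/20)/4 = 0.1125 s
robot covers v_R·T_r = 0.4500·0.0600 = 0.0270 m before braking
robot covers 0.4500·0.1125 − ½·4.0000·0.1125² = 0.0253 m while stopping
person approaches 1.0000·(0.0600+0.1125) = 0.1725 m
residual clearance needed = 0.1000+0.0800+0.0600 = 0.2400 m
sum ≈ 0.0270+0.0253+0.1725+0.2400 ≈ 0.4648 m = S ✓

v_R_max = 9/20 m/s = 0.4500 m/s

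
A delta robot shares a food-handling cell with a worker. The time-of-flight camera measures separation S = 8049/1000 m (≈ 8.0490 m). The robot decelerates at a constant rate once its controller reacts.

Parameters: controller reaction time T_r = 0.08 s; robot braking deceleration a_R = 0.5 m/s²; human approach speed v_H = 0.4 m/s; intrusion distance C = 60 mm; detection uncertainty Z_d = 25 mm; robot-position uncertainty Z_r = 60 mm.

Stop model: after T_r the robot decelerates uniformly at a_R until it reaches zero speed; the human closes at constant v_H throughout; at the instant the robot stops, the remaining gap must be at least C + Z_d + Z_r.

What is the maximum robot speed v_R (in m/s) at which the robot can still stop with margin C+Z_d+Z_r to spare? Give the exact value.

v_R_max = 12/5 m/s = 2.4000 m/s

quadratic (1)·v² + (22/25)·v + (-984/125) = 0
  disc = (22/25)² − 4·(1)·(-984/125) = 20164/625 ; √disc = 142/25
  v_R = (−(22/25) + 142/25) / (2·(1)) = 12/5 m/s
check:
stop time T_s = (12/5)/(1/2) = 4.8000 s
robot in T_r: 2.4000·0.0800 = 0.1920 m
braking distance = 2.4000²/(2·0.5000) = 5.7600 m
person approaches 0.4000·(0.0800+4.8000) = 1.9520 m
C+Z_d+Z_r = 0.0600+0.0250+0.0600 = 0.1450 m
sum ≈ 0.1920+5.7600+1.9520+0.1450 ≈ 8.0490 m = S ✓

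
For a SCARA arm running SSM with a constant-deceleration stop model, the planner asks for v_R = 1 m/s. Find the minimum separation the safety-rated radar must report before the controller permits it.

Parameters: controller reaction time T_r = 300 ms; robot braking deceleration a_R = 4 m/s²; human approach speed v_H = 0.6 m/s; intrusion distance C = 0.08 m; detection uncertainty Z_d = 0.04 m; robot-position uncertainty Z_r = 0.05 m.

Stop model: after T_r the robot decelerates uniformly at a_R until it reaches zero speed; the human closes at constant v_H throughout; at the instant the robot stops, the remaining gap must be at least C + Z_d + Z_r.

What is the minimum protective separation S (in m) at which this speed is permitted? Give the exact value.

S_min = 37/40 m = 0.9250 m

stop time T_s = 1/4 = 0.2500 s
reaction-phase robot travel = 1.0000·0.3000 = 0.3000 m
braking distance = 1.0000²/(2·4.0000) = 0.1250 m
person approaches 0.6000·(0.3000+0.2500) = 0.3300 m
margins: 0.0800+0.0400+0.0500 = 0.1700 m
S_min ≈ 0.3000+0.1250+0.3300+0.1700  ⇒  S_min = 37/40 m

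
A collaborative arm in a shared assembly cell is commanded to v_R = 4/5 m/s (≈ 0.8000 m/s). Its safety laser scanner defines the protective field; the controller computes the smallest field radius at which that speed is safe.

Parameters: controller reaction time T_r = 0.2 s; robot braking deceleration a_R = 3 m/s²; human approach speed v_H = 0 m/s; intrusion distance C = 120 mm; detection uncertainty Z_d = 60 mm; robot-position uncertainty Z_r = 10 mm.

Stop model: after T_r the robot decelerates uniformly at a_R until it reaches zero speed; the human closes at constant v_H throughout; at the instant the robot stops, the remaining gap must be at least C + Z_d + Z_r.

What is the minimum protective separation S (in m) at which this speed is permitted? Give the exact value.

braking lasts T_s = (4/5)/3 = 0.2667 s
reaction-phase robot travel = 0.8000·0.2000 = 0.1600 m
robot under decel: 0.8000²/(2·3.0000) = 0.1067 m
human closes 0.0000·0.4667 = 0.0000 m
C+Z_d+Z_r = 0.1200+0.0600+0.0100 = 0.1900 m
S_min ≈ 0.1600+0.1067+0.0000+0.1900  ⇒  S_min = 137/300 m

S_min = 137/300 m = 0.4567 m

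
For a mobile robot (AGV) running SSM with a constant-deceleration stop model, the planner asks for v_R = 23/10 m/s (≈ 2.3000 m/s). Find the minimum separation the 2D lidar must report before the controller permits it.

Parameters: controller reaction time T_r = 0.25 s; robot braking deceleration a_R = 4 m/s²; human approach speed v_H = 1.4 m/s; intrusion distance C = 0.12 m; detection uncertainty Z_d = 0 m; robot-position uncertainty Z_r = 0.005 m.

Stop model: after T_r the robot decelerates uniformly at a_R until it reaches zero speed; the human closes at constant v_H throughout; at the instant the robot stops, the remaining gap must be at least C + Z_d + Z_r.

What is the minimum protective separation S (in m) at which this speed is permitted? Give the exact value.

T_s = v_R/a_R = (23/10)/4 = 0.5750 s
robot covers v_R·T_r = 2.3000·0.2500 = 0.5750 m before braking
braking distance = 2.3000²/(2·4.0000) = 0.6613 m
person approaches 1.4000·(0.2500+0.5750) = 1.1550 m
margins: 0.1200+0.0000+0.0050 = 0.1250 m
S_min ≈ 0.5750+0.6613+1.1550+0.1250  ⇒  S_min = 2013/800 m

S_min = 2013/800 m = 2.5162 m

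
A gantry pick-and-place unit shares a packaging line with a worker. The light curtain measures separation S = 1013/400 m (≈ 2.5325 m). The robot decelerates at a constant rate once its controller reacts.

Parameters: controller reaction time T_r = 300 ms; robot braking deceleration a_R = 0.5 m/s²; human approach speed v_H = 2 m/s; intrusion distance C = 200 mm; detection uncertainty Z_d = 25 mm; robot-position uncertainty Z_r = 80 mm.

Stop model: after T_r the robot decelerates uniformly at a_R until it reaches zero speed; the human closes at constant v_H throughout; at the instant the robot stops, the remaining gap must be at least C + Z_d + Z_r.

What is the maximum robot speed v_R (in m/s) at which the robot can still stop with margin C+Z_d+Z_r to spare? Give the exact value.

quadratic (1)·v² + (43/10)·v + (-651/400) = 0
  disc = (43/10)² − 4·(1)·(-651/400) = 25 ; √disc = 5
  v_R = (−(43/10) + 5) / (2·(1)) = 7/20 m/s
check:
braking lasts T_s = (7/20)/(1/2) = 0.7000 s
robot in T_r: 0.3500·0.3000 = 0.1050 m
robot under decel: 0.3500²/(2·0.5000) = 0.1225 m
human over T_r+T_s: 2.0000·(0.3000+0.7000) = 2.0000 m
residual clearance needed = 0.2000+0.0250+0.0800 = 0.3050 m
sum ≈ 0.1050+0.1225+2.0000+0.3050 ≈ 2.5325 m = S ✓

v_R_max = 7/20 m/s = 0.3500 m/s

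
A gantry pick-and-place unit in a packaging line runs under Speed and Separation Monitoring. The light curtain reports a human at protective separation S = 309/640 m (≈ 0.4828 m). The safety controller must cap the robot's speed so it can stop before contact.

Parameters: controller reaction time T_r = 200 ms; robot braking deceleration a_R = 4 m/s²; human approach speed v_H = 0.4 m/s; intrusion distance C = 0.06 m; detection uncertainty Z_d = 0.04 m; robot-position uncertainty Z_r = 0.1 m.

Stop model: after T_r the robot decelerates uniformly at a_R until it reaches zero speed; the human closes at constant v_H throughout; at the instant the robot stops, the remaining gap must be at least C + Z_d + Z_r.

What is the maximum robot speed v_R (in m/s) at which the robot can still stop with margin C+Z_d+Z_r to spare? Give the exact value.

v_R_max = 11/20 m/s = 0.5500 m/s

quadratic (1/8)·v² + (3/10)·v + (-649/3200) = 0
  disc = (3/10)² − 4·(1/8)·(-649/3200) = 49/256 ; √disc = 7/16
  v_R = (−(3/10) + 7/16) / (2·(1/8)) = 11/20 m/s
check:
T_s = v_R/a_R = (11/20)/4 = 0.1375 s
robot covers v_R·T_r = 0.5500·0.2000 = 0.1100 m before braking
braking distance = 0.5500²/(2·4.0000) = 0.0378 m
human closes 0.4000·0.3375 = 0.1350 m
C+Z_d+Z_r = 0.0600+0.0400+0.1000 = 0.2000 m
sum ≈ 0.1100+0.0378+0.1350+0.2000 ≈ 0.4828 m = S ✓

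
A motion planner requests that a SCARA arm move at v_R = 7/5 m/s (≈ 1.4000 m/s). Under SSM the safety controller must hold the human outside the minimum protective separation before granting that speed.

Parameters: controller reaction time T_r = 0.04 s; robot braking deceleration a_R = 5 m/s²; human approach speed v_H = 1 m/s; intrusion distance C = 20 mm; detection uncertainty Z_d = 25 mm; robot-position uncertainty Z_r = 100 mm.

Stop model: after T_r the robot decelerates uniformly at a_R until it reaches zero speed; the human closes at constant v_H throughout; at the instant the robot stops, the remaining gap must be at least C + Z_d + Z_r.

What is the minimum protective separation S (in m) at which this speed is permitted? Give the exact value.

S_min = 717/1000 m = 0.7170 m

braking lasts T_s = (7/5)/5 = 0.2800 s
reaction-phase robot travel = 1.4000·0.0400 = 0.0560 m
robot covers 1.4000·0.2800 − ½·5.0000·0.2800² = 0.1960 m while stopping
human closes 1.0000·0.3200 = 0.3200 m
margins: 0.0200+0.0250+0.1000 = 0.1450 m
S_min ≈ 0.0560+0.1960+0.3200+0.1450  ⇒  S_min = 717/1000 m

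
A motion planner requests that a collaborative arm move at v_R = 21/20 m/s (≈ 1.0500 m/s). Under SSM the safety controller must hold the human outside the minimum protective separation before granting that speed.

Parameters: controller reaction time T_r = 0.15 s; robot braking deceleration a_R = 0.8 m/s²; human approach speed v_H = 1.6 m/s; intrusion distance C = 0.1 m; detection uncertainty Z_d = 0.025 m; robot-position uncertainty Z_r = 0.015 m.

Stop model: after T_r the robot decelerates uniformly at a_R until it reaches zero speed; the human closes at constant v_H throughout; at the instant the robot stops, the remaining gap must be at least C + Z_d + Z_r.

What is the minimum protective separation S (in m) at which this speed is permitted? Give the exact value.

T_s = v_R/a_R = (21/20)/(4/5) = 1.3125 s
reaction-phase robot travel = 1.0500·0.1500 = 0.1575 m
robot covers 1.0500·1.3125 − ½·0.8000·1.3125² = 0.6891 m while stopping
human closes 1.6000·1.4625 = 2.3400 m
C+Z_d+Z_r = 0.1000+0.0250+0.0150 = 0.1400 m
S_min ≈ 0.1575+0.6891+2.3400+0.1400  ⇒  S_min = 2129/640 m

S_min = 2129/640 m = 3.3266 m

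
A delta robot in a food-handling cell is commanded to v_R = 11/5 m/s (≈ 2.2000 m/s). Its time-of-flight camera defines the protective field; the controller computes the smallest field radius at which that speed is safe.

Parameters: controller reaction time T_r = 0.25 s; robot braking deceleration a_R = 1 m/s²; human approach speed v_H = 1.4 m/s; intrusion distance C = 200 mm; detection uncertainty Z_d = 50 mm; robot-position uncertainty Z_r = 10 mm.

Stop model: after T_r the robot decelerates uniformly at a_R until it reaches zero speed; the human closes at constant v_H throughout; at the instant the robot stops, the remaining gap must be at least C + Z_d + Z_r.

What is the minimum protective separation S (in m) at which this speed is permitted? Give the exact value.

stop time T_s = (11/5)/1 = 2.2000 s
robot in T_r: 2.2000·0.2500 = 0.5500 m
robot under decel: 2.2000²/(2·1.0000) = 2.4200 m
person approaches 1.4000·(0.2500+2.2000) = 3.4300 m
residual clearance needed = 0.2000+0.0500+0.0100 = 0.2600 m
S_min ≈ 0.5500+2.4200+3.4300+0.2600  ⇒  S_min = 333/50 m

S_min = 333/50 m = 6.6600 m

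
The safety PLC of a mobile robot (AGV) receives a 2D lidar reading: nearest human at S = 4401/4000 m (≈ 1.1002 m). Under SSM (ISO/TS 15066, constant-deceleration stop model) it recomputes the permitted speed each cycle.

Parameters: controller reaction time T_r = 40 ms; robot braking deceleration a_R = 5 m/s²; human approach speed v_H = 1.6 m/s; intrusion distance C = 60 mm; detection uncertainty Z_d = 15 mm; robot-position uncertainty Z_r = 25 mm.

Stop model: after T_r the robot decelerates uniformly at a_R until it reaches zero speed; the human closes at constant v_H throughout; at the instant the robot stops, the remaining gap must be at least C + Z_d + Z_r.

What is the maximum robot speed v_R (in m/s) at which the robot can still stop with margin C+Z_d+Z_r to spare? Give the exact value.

quadratic (1/10)·v² + (9/25)·v + (-749/800) = 0
  disc = (9/25)² − 4·(1/10)·(-749/800) = 5041/10000 ; √disc = 71/100
  v_R = (−(9/25) + 71/100) / (2·(1/10)) = 7/4 m/s
check:
T_s = v_R/a_R = (7/4)/5 = 0.3500 s
robot covers v_R·T_r = 1.7500·0.0400 = 0.0700 m before braking
robot under decel: 1.7500²/(2·5.0000) = 0.3063 m
person approaches 1.6000·(0.0400+0.3500) = 0.6240 m
C+Z_d+Z_r = 0.0600+0.0150+0.0250 = 0.1000 m
sum ≈ 0.0700+0.3063+0.6240+0.1000 ≈ 1.1002 m = S ✓

v_R_max = 7/4 m/s = 1.7500 m/s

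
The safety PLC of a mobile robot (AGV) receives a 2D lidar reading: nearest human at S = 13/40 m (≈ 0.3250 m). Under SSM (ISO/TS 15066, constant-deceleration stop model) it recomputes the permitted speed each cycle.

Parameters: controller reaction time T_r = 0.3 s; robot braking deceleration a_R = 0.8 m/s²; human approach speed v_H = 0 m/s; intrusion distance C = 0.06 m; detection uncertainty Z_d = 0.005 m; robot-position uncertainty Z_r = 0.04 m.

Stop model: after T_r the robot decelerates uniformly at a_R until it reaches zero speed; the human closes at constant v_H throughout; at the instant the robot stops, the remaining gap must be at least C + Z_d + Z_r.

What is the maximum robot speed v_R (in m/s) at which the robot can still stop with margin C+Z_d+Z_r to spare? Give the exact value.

v_R_max = 2/5 m/s = 0.4000 m/s

collect terms ⇒ (5/8)·v_R² + (3/10)·v_R + (-11/50) = 0
  disc = (3/10)² − 4·(5/8)·(-11/50) = 16/25 ; √disc = 4/5
  v_R = (−(3/10) + 4/5) / (2·(5/8)) = 2/5 m/s
check:
T_s = v_R/a_R = (2/5)/(4/5) = 0.5000 s
reaction-phase robot travel = 0.4000·0.3000 = 0.1200 m
robot under decel: 0.4000²/(2·0.8000) = 0.1000 m
human over T_r+T_s: 0.0000·(0.3000+0.5000) = 0.0000 m
residual clearance needed = 0.0600+0.0050+0.0400 = 0.1050 m
sum ≈ 0.1200+0.1000+0.0000+0.1050 ≈ 0.3250 m = S ✓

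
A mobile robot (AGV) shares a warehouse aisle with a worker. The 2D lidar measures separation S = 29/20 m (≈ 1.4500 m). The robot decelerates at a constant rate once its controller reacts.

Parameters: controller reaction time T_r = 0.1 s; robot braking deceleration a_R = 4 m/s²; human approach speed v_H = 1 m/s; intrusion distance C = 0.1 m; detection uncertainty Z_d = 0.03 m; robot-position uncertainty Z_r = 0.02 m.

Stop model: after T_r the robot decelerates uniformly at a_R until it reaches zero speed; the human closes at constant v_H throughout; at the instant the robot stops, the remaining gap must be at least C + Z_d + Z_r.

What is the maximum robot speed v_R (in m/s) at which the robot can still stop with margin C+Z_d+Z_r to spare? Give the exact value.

at the boundary: (1/8)·v² + (7/20)·v + (-6/5) = 0
  disc = (7/20)² − 4·(1/8)·(-6/5) = 289/400 ; √disc = 17/20
  v_R = (−(7/20) + 17/20) / (2·(1/8)) = 2 m/s
check:
T_s = v_R/a_R = 2/4 = 0.5000 s
reaction-phase robot travel = 2.0000·0.1000 = 0.2000 m
braking distance = 2.0000²/(2·4.0000) = 0.5000 m
person approaches 1.0000·(0.1000+0.5000) = 0.6000 m
margins: 0.1000+0.0300+0.0200 = 0.1500 m
sum ≈ 0.2000+0.5000+0.6000+0.1500 ≈ 1.4500 m = S ✓

v_R_max = 2 m/s = 2.0000 m/s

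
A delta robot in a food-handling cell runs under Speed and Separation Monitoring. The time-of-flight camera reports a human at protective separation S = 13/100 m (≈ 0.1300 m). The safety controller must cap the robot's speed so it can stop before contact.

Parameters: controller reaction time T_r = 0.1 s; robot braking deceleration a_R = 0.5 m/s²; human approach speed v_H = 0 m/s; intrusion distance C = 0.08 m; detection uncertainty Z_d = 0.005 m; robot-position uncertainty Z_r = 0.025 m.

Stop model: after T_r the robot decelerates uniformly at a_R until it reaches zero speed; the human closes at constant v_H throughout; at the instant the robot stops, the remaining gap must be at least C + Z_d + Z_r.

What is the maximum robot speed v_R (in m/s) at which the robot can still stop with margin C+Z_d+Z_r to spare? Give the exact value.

v_R_max = 1/10 m/s = 0.1000 m/s

at the boundary: (1)·v² + (1/10)·v + (-1/50) = 0
  disc = (1/10)² − 4·(1)·(-1/50) = 9/100 ; √disc = 3/10
  v_R = (−(1/10) + 3/10) / (2·(1)) = 1/10 m/s
check:
T_s = v_R/a_R = (1/10)/(1/2) = 0.2000 s
robot in T_r: 0.1000·0.1000 = 0.0100 m
robot covers 0.1000·0.2000 − ½·0.5000·0.2000² = 0.0100 m while stopping
person approaches 0.0000·(0.1000+0.2000) = 0.0000 m
margins: 0.0800+0.0050+0.0250 = 0.1100 m
sum ≈ 0.0100+0.0100+0.0000+0.1100 ≈ 0.1300 m = S ✓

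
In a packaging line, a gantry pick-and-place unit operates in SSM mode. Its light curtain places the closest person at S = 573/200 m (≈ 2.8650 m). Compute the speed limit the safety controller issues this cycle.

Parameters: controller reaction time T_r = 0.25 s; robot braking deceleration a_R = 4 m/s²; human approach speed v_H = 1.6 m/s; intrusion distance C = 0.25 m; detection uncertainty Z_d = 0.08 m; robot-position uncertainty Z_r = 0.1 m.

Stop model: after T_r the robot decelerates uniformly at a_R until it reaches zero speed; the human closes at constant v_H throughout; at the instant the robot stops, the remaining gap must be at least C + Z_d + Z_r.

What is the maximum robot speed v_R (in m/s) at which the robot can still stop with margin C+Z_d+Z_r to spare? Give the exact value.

collect terms ⇒ (1/8)·v_R² + (13/20)·v_R + (-407/200) = 0
  disc = (13/20)² − 4·(1/8)·(-407/200) = 36/25 ; √disc = 6/5
  v_R = (−(13/20) + 6/5) / (2·(1/8)) = 11/5 m/s
check:
stop time T_s = (11/5)/4 = 0.5500 s
robot in T_r: 2.2000·0.2500 = 0.5500 m
robot under decel: 2.2000²/(2·4.0000) = 0.6050 m
human closes 1.6000·0.8000 = 1.2800 m
residual clearance needed = 0.2500+0.0800+0.1000 = 0.4300 m
sum ≈ 0.5500+0.6050+1.2800+0.4300 ≈ 2.8650 m = S ✓

v_R_max = 11/5 m/s = 2.2000 m/s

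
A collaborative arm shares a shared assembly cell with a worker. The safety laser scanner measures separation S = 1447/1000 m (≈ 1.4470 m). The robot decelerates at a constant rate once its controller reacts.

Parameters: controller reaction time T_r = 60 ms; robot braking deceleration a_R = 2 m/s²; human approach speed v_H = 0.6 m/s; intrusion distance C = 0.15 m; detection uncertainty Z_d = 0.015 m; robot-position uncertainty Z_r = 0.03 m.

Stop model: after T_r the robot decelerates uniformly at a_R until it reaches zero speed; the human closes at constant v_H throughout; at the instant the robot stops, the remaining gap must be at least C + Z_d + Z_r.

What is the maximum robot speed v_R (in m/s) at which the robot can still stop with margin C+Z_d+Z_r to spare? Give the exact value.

v_R_max = 8/5 m/s = 1.6000 m/s

at the boundary: (1/4)·v² + (9/25)·v + (-152/125) = 0
  disc = (9/25)² − 4·(1/4)·(-152/125) = 841/625 ; √disc = 29/25
  v_R = (−(9/25) + 29/25) / (2·(1/4)) = 8/5 m/s
check:
stop time T_s = (8/5)/2 = 0.8000 s
robot covers v_R·T_r = 1.6000·0.0600 = 0.0960 m before braking
braking distance = 1.6000²/(2·2.0000) = 0.6400 m
human closes 0.6000·0.8600 = 0.5160 m
C+Z_d+Z_r = 0.1500+0.0150+0.0300 = 0.1950 m
sum ≈ 0.0960+0.6400+0.5160+0.1950 ≈ 1.4470 m = S ✓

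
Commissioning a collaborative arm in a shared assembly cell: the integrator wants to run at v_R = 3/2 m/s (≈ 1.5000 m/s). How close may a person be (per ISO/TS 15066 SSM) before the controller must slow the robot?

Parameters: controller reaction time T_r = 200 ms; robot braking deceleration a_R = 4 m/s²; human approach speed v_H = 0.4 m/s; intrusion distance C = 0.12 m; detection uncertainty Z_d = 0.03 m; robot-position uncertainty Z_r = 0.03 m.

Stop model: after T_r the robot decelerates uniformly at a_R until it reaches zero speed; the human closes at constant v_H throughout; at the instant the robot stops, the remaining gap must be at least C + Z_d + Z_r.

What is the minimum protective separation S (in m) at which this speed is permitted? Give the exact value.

S_min = 793/800 m = 0.9912 m

T_s = v_R/a_R = (3/2)/4 = 0.3750 s
robot in T_r: 1.5000·0.2000 = 0.3000 m
robot under decel: 1.5000²/(2·4.0000) = 0.2812 m
human closes 0.4000·0.5750 = 0.2300 m
residual clearance needed = 0.1200+0.0300+0.0300 = 0.1800 m
S_min ≈ 0.3000+0.2812+0.2300+0.1800  ⇒  S_min = 793/800 m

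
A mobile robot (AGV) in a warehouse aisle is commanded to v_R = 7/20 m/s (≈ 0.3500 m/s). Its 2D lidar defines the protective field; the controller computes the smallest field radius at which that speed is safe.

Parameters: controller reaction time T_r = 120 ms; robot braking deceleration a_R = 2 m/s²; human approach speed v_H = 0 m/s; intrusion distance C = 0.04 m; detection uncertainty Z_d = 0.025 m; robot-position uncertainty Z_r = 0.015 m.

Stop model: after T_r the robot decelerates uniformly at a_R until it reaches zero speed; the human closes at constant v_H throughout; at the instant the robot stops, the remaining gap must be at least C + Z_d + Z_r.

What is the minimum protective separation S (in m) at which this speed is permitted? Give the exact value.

T_s = v_R/a_R = (7/20)/2 = 0.1750 s
robot covers v_R·T_r = 0.3500·0.1200 = 0.0420 m before braking
robot covers 0.3500·0.1750 − ½·2.0000·0.1750² = 0.0306 m while stopping
person approaches 0.0000·(0.1200+0.1750) = 0.0000 m
residual clearance needed = 0.0400+0.0250+0.0150 = 0.0800 m
S_min ≈ 0.0420+0.0306+0.0000+0.0800  ⇒  S_min = 1221/8000 m

S_min = 1221/8000 m = 0.1526 m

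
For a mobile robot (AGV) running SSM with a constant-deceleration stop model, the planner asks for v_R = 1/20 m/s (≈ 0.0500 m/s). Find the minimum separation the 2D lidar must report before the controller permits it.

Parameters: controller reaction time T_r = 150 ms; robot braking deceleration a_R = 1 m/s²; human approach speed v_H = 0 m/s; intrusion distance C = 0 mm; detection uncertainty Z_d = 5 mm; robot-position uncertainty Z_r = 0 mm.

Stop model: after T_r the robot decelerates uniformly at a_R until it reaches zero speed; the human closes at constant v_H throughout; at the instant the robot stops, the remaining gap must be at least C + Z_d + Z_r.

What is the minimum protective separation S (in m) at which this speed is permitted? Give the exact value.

stop time T_s = (1/20)/1 = 0.0500 s
reaction-phase robot travel = 0.0500·0.1500 = 0.0075 m
robot under decel: 0.0500²/(2·1.0000) = 0.0013 m
human closes 0.0000·0.2000 = 0.0000 m
margins: 0.0000+0.0050+0.0000 = 0.0050 m
S_min ≈ 0.0075+0.0013+0.0000+0.0050  ⇒  S_min = 11/800 m

S_min = 11/800 m = 0.0138 m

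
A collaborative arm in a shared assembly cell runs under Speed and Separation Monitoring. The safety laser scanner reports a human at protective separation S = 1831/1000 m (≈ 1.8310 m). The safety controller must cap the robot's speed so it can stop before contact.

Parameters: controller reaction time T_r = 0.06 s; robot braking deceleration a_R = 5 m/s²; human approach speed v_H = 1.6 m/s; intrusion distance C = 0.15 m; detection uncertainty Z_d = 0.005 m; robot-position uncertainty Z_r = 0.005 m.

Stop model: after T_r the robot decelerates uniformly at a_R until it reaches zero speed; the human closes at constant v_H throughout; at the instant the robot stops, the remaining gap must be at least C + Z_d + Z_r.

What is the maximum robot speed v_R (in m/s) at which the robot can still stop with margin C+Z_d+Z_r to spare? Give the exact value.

v_R_max = 5/2 m/s = 2.5000 m/s

at the boundary: (1/10)·v² + (19/50)·v + (-63/40) = 0
  disc = (19/50)² − 4·(1/10)·(-63/40) = 484/625 ; √disc = 22/25
  v_R = (−(19/50) + 22/25) / (2·(1/10)) = 5/2 m/s
check:
T_s = v_R/a_R = (5/2)/5 = 0.5000 s
robot covers v_R·T_r = 2.5000·0.0600 = 0.1500 m before braking
braking distance = 2.5000²/(2·5.0000) = 0.6250 m
human over T_r+T_s: 1.6000·(0.0600+0.5000) = 0.8960 m
C+Z_d+Z_r = 0.1500+0.0050+0.0050 = 0.1600 m
sum ≈ 0.1500+0.6250+0.8960+0.1600 ≈ 1.8310 m = S ✓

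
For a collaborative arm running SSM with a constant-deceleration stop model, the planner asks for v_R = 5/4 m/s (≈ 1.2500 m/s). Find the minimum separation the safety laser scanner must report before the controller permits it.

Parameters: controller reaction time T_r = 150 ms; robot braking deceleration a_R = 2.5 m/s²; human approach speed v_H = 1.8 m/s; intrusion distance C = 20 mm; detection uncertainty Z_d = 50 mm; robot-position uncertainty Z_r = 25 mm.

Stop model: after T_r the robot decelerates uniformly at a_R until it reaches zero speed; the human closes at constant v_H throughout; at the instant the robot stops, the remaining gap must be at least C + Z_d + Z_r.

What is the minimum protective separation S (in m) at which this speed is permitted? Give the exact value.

S_min = 353/200 m = 1.7650 m

T_s = v_R/a_R = (5/4)/(5/2) = 0.5000 s
reaction-phase robot travel = 1.2500·0.1500 = 0.1875 m
braking distance = 1.2500²/(2·2.5000) = 0.3125 m
human over T_r+T_s: 1.8000·(0.1500+0.5000) = 1.1700 m
margins: 0.0200+0.0500+0.0250 = 0.0950 m
S_min ≈ 0.1875+0.3125+1.1700+0.0950  ⇒  S_min = 353/200 m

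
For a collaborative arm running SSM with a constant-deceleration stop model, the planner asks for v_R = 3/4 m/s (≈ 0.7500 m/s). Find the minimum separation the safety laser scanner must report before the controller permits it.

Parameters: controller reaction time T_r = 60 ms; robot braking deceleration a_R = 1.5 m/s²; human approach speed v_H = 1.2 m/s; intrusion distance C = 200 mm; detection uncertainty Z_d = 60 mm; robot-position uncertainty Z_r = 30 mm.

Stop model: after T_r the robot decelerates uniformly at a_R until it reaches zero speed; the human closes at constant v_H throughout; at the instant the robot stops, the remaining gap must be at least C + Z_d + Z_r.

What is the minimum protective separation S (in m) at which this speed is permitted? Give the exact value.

stop time T_s = (3/4)/(3/2) = 0.5000 s
reaction-phase robot travel = 0.7500·0.0600 = 0.0450 m
robot covers 0.7500·0.5000 − ½·1.5000·0.5000² = 0.1875 m while stopping
person approaches 1.2000·(0.0600+0.5000) = 0.6720 m
residual clearance needed = 0.2000+0.0600+0.0300 = 0.2900 m
S_min ≈ 0.0450+0.1875+0.6720+0.2900  ⇒  S_min = 2389/2000 m

S_min = 2389/2000 m = 1.1945 m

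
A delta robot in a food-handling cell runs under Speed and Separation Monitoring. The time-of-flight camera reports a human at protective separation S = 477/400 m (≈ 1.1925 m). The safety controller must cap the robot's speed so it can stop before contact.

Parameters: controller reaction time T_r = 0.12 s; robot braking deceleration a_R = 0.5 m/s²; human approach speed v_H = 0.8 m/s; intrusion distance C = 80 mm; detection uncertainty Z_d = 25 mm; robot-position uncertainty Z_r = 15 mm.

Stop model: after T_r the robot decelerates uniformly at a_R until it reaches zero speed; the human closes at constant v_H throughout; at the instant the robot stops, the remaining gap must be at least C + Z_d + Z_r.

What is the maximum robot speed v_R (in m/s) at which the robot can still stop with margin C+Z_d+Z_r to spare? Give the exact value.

v_R_max = 9/20 m/s = 0.4500 m/s

quadratic (1)·v² + (43/25)·v + (-1953/2000) = 0
  disc = (43/25)² − 4·(1)·(-1953/2000) = 17161/2500 ; √disc = 131/50
  v_R = (−(43/25) + 131/50) / (2·(1)) = 9/20 m/s
check:
braking lasts T_s = (9/20)/(1/2) = 0.9000 s
robot covers v_R·T_r = 0.4500·0.1200 = 0.0540 m before braking
robot under decel: 0.4500²/(2·0.5000) = 0.2025 m
human over T_r+T_s: 0.8000·(0.1200+0.9000) = 0.8160 m
C+Z_d+Z_r = 0.0800+0.0250+0.0150 = 0.1200 m
sum ≈ 0.0540+0.2025+0.8160+0.1200 ≈ 1.1925 m = S ✓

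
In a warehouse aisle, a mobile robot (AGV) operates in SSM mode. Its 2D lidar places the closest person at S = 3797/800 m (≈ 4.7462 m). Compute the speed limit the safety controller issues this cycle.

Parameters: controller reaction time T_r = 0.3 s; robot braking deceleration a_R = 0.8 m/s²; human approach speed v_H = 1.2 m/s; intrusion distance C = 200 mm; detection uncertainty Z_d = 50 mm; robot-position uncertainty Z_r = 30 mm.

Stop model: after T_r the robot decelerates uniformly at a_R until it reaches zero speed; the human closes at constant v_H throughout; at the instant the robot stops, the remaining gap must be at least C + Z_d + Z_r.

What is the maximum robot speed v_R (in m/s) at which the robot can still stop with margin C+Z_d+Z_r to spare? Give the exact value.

at the boundary: (5/8)·v² + (9/5)·v + (-657/160) = 0
  disc = (9/5)² − 4·(5/8)·(-657/160) = 21609/1600 ; √disc = 147/40
  v_R = (−(9/5) + 147/40) / (2·(5/8)) = 3/2 m/s
check:
braking lasts T_s = (3/2)/(4/5) = 1.8750 s
robot covers v_R·T_r = 1.5000·0.3000 = 0.4500 m before braking
robot covers 1.5000·1.8750 − ½·0.8000·1.8750² = 1.4062 m while stopping
human closes 1.2000·2.1750 = 2.6100 m
margins: 0.2000+0.0500+0.0300 = 0.2800 m
sum ≈ 0.4500+1.4062+2.6100+0.2800 ≈ 4.7462 m = S ✓

v_R_max = 3/2 m/s = 1.5000 m/s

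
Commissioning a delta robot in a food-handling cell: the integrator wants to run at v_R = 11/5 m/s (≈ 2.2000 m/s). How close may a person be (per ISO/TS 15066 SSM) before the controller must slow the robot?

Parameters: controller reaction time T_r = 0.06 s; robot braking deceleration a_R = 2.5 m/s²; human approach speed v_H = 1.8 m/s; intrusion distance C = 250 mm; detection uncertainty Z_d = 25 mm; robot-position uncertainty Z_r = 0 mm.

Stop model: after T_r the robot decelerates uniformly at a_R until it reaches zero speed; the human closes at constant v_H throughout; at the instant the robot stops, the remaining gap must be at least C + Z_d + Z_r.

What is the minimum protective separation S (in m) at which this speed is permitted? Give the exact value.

braking lasts T_s = (11/5)/(5/2) = 0.8800 s
robot covers v_R·T_r = 2.2000·0.0600 = 0.1320 m before braking
robot under decel: 2.2000²/(2·2.5000) = 0.9680 m
human over T_r+T_s: 1.8000·(0.0600+0.8800) = 1.6920 m
C+Z_d+Z_r = 0.2500+0.0250+0.0000 = 0.2750 m
S_min ≈ 0.1320+0.9680+1.6920+0.2750  ⇒  S_min = 3067/1000 m

S_min = 3067/1000 m = 3.0670 m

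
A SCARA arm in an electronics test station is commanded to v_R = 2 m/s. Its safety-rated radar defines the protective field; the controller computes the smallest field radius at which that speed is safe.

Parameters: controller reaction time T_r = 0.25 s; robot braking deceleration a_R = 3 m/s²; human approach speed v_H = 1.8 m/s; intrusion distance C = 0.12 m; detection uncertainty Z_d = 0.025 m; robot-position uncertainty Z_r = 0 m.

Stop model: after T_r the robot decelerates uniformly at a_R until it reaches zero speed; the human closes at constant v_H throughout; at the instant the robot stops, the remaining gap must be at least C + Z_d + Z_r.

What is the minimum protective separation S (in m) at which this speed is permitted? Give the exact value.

S_min = 1777/600 m = 2.9617 m

stop time T_s = 2/3 = 0.6667 s
reaction-phase robot travel = 2.0000·0.2500 = 0.5000 m
robot under decel: 2.0000²/(2·3.0000) = 0.6667 m
person approaches 1.8000·(0.2500+0.6667) = 1.6500 m
margins: 0.1200+0.0250+0.0000 = 0.1450 m
S_min ≈ 0.5000+0.6667+1.6500+0.1450  ⇒  S_min = 1777/600 m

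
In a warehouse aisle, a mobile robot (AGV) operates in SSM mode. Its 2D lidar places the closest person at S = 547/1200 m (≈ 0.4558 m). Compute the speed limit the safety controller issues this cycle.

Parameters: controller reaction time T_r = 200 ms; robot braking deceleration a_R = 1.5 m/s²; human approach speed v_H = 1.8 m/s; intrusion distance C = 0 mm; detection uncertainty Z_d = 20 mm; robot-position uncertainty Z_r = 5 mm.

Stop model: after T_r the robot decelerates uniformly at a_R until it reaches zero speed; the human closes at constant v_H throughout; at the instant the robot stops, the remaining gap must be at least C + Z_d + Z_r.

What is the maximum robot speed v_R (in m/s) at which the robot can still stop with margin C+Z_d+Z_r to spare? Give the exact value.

v_R_max = 1/20 m/s = 0.0500 m/s

collect terms ⇒ (1/3)·v_R² + (7/5)·v_R + (-17/240) = 0
  disc = (7/5)² − 4·(1/3)·(-17/240) = 1849/900 ; √disc = 43/30
  v_R = (−(7/5) + 43/30) / (2·(1/3)) = 1/20 m/s
check:
stop time T_s = (1/20)/(3/2) = 0.0333 s
robot in T_r: 0.0500·0.2000 = 0.0100 m
braking distance = 0.0500²/(2·1.5000) = 0.0008 m
person approaches 1.8000·(0.2000+0.0333) = 0.4200 m
residual clearance needed = 0.0000+0.0200+0.0050 = 0.0250 m
sum ≈ 0.0100+0.0008+0.4200+0.0250 ≈ 0.4558 m = S ✓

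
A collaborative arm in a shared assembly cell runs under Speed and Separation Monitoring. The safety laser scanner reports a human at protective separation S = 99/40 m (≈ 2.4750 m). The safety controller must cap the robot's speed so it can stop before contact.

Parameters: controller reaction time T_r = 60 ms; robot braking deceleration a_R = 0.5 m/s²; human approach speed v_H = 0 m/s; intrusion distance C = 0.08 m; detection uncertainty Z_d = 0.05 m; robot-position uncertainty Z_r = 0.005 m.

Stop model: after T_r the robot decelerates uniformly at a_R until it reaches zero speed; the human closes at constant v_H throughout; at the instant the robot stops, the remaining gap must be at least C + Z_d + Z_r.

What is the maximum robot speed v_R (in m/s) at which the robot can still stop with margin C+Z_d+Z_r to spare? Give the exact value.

quadratic (1)·v² + (3/50)·v + (-117/50) = 0
  disc = (3/50)² − 4·(1)·(-117/50) = 23409/2500 ; √disc = 153/50
  v_R = (−(3/50) + 153/50) / (2·(1)) = 3/2 m/s
check:
T_s = v_R/a_R = (3/2)/(1/2) = 3.0000 s
reaction-phase robot travel = 1.5000·0.0600 = 0.0900 m
robot covers 1.5000·3.0000 − ½·0.5000·3.0000² = 2.2500 m while stopping
human closes 0.0000·3.0600 = 0.0000 m
C+Z_d+Z_r = 0.0800+0.0500+0.0050 = 0.1350 m
sum ≈ 0.0900+2.2500+0.0000+0.1350 ≈ 2.4750 m = S ✓

v_R_max = 3/2 m/s = 1.5000 m/s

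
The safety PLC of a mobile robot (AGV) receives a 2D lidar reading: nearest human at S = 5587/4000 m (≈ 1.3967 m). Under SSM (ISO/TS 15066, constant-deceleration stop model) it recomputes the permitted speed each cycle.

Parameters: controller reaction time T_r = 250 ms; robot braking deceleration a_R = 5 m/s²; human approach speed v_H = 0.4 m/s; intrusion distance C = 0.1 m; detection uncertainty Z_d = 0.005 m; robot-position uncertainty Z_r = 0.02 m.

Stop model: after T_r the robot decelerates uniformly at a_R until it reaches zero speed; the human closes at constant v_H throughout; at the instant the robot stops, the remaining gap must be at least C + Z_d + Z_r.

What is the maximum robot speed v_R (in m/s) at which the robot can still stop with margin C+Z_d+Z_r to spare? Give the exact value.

v_R_max = 43/20 m/s = 2.1500 m/s

collect terms ⇒ (1/10)·v_R² + (33/100)·v_R + (-4687/4000) = 0
  disc = (33/100)² − 4·(1/10)·(-4687/4000) = 361/625 ; √disc = 19/25
  v_R = (−(33/100) + 19/25) / (2·(1/10)) = 43/20 m/s
check:
braking lasts T_s = (43/20)/5 = 0.4300 s
reaction-phase robot travel = 2.1500·0.2500 = 0.5375 m
robot covers 2.1500·0.4300 − ½·5.0000·0.4300² = 0.4622 m while stopping
human closes 0.4000·0.6800 = 0.2720 m
C+Z_d+Z_r = 0.1000+0.0050+0.0200 = 0.1250 m
sum ≈ 0.5375+0.4622+0.2720+0.1250 ≈ 1.3967 m = S ✓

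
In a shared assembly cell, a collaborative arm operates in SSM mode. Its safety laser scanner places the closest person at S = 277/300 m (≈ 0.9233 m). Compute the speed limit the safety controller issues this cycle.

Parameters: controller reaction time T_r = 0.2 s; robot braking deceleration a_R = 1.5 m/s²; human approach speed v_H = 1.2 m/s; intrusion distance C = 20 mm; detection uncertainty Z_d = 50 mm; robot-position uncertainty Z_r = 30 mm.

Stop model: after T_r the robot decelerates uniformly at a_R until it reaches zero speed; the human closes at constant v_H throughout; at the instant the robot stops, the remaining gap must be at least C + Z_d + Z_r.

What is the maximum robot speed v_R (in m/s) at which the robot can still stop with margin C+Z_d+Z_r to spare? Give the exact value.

v_R_max = 1/2 m/s = 0.5000 m/s

collect terms ⇒ (1/3)·v_R² + (1)·v_R + (-7/12) = 0
  disc = (1)² − 4·(1/3)·(-7/12) = 16/9 ; √disc = 4/3
  v_R = (−(1) + 4/3) / (2·(1/3)) = 1/2 m/s
check:
T_s = v_R/a_R = (1/2)/(3/2) = 0.3333 s
robot in T_r: 0.5000·0.2000 = 0.1000 m
robot under decel: 0.5000²/(2·1.5000) = 0.0833 m
human closes 1.2000·0.5333 = 0.6400 m
C+Z_d+Z_r = 0.0200+0.0500+0.0300 = 0.1000 m
sum ≈ 0.1000+0.0833+0.6400+0.1000 ≈ 0.9233 m = S ✓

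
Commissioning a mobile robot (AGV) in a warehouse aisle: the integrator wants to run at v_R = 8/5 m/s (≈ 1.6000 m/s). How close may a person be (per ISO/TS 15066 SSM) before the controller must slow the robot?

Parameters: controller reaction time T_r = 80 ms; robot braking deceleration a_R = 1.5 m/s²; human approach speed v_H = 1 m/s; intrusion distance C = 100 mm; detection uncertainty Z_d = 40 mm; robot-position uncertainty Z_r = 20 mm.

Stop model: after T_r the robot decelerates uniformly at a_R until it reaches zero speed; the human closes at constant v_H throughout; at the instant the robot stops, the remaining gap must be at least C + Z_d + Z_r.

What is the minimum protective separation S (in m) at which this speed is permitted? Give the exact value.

S_min = 286/125 m = 2.2880 m

braking lasts T_s = (8/5)/(3/2) = 1.0667 s
robot in T_r: 1.6000·0.0800 = 0.1280 m
robot under decel: 1.6000²/(2·1.5000) = 0.8533 m
human closes 1.0000·1.1467 = 1.1467 m
margins: 0.1000+0.0400+0.0200 = 0.1600 m
S_min ≈ 0.1280+0.8533+1.1467+0.1600  ⇒  S_min = 286/125 m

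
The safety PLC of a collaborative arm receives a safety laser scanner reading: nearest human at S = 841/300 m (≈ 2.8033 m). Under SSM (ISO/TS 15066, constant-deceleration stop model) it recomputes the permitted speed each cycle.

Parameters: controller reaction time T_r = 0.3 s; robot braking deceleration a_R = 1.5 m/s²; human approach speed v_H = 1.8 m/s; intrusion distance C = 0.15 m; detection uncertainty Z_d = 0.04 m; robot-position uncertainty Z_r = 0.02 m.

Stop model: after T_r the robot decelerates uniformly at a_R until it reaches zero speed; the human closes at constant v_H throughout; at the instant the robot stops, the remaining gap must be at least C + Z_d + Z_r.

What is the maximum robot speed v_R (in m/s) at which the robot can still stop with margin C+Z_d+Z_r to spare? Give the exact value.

v_R_max = 11/10 m/s = 1.1000 m/s

collect terms ⇒ (1/3)·v_R² + (3/2)·v_R + (-154/75) = 0
  disc = (3/2)² − 4·(1/3)·(-154/75) = 4489/900 ; √disc = 67/30
  v_R = (−(3/2) + 67/30) / (2·(1/3)) = 11/10 m/s
check:
stop time T_s = (11/10)/(3/2) = 0.7333 s
robot in T_r: 1.1000·0.3000 = 0.3300 m
braking distance = 1.1000²/(2·1.5000) = 0.4033 m
person approaches 1.8000·(0.3000+0.7333) = 1.8600 m
C+Z_d+Z_r = 0.1500+0.0400+0.0200 = 0.2100 m
sum ≈ 0.3300+0.4033+1.8600+0.2100 ≈ 2.8033 m = S ✓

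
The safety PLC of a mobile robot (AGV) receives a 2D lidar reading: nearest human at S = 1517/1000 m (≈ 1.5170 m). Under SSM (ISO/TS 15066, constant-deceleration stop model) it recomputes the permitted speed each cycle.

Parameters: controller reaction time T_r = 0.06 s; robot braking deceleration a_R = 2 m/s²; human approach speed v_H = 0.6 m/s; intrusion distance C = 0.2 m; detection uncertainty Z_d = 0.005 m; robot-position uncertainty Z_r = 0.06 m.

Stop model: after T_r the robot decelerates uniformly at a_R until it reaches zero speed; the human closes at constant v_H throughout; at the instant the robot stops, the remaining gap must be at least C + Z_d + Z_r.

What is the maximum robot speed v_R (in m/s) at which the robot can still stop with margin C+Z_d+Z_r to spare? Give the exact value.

at the boundary: (1/4)·v² + (9/25)·v + (-152/125) = 0
  disc = (9/25)² − 4·(1/4)·(-152/125) = 841/625 ; √disc = 29/25
  v_R = (−(9/25) + 29/25) / (2·(1/4)) = 8/5 m/s
check:
stop time T_s = (8/5)/2 = 0.8000 s
robot in T_r: 1.6000·0.0600 = 0.0960 m
braking distance = 1.6000²/(2·2.0000) = 0.6400 m
human over T_r+T_s: 0.6000·(0.0600+0.8000) = 0.5160 m
margins: 0.2000+0.0050+0.0600 = 0.2650 m
sum ≈ 0.0960+0.6400+0.5160+0.2650 ≈ 1.5170 m = S ✓

v_R_max = 8/5 m/s = 1.6000 m/s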